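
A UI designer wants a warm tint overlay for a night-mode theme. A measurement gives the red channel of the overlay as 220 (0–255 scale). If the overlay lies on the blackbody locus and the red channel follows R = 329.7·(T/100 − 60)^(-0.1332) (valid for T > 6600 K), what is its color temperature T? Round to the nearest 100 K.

8100 K

(t − 60)^(-0.1332) = 220/329.7 = 0.66727.
t − 60 = 0.66727^(1/-0.1332) = 0.66727^(-7.508) = 20.847, so t = 80.847.
T = 100·t = 8085 K → 8100 K to the nearest 100 K.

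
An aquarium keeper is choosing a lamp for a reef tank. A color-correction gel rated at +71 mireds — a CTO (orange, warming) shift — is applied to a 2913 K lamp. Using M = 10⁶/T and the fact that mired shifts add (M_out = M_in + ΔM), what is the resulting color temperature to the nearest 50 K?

2400 K

M_in = 10⁶/2913 = 343.29 mireds.
M_out = 343.29 + (+71) = 414.29 mireds.
T_out = 10⁶/414.29 = 2413.8 K → 2400 K.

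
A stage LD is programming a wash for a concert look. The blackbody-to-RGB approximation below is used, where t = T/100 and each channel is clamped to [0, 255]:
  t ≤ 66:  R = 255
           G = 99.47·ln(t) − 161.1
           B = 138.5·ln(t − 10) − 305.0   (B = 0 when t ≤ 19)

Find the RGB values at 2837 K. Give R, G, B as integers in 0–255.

R=255, G=172, B=98

t = 2837/100 = 28.37; the t ≤ 66 branch applies.
R = 255 by definition for t ≤ 66.
G = 99.47·ln 28.37 − 161.1 = 99.47·3.3453 − 161.1 = 171.660.
B = 138.5·ln(28.37 − 10) − 305.0 = 138.5·ln 18.37 − 305.0 = 138.5·2.9107 − 305.0 = 98.135.
Rounded: (255, 172, 98).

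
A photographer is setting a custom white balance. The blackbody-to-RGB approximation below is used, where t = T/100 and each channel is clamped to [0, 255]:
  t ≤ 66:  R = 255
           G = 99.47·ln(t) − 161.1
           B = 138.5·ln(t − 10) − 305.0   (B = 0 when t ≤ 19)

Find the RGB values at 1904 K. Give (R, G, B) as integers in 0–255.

(255, 132, 0)

t = 1904/100 = 19.04; the t ≤ 66 branch applies.
R = 255 by definition for t ≤ 66.
G = 99.47·ln 19.04 − 161.1 = 99.47·2.9465 − 161.1 = 131.993.
B = 138.5·ln(19.04 − 10) − 305.0 = 138.5·ln 9.04 − 305.0 = 138.5·2.2017 − 305.0 = -0.070 → clamped to 0.
Rounded: (255, 132, 0).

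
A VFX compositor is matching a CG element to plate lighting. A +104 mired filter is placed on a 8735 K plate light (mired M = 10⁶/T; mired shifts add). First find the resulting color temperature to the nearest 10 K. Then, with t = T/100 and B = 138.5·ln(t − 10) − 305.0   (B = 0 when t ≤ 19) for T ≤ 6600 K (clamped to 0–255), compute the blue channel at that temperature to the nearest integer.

191

M_in = 10⁶/8735 = 114.48; M_out = 114.48 + (+104) = 218.48.
T_out = 10⁶/218.48 = 4577.0 K → 4580 K; t = 45.8.
B = 138.5·ln(45.8 − 10) − 305.0 = 138.5·ln 35.8 − 305.0 = 138.5·3.5779 − 305.0 = 190.546.
Rounded: 191.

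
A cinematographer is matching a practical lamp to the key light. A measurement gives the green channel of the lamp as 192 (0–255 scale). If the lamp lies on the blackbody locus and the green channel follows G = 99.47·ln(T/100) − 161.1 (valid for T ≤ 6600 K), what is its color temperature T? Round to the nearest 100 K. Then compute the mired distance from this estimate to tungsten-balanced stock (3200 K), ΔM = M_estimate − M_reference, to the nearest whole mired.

ln t = (192 + 161.1) / 99.47 = 3.5498.
t = e^3.5498 = 34.807.
T = 100·t = 3481 K → 3500 K to the nearest 100 K.
M_estimate = 10⁶/3500 = 285.71; M_reference = 10⁶/3200 = 312.50.
ΔM = 285.71 − 312.50 = -26.79 → -27 mireds.

-27 mireds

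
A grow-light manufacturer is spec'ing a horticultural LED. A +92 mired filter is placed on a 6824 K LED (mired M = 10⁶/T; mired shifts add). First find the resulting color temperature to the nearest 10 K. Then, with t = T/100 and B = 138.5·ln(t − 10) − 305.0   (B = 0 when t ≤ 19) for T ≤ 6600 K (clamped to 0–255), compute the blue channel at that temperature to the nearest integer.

M_in = 10⁶/6824 = 146.54; M_out = 146.54 + (+92) = 238.54.
T_out = 10⁶/238.54 = 4192.1 K → 4190 K; t = 41.9.
B = 138.5·ln(41.9 − 10) − 305.0 = 138.5·ln 31.9 − 305.0 = 138.5·3.4626 − 305.0 = 174.571.
Rounded: 175.

175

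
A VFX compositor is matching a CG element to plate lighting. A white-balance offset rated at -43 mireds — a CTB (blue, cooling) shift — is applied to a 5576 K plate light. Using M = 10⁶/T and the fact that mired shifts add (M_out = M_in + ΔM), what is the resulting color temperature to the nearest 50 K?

M_in = 10⁶/5576 = 179.34 mireds.
M_out = 179.34 + (-43) = 136.34 mireds.
T_out = 10⁶/136.34 = 7334.6 K → 7350 K.

7350 K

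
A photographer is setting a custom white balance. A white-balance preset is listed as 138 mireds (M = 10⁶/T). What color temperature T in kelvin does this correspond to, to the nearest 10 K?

T = 10⁶ / 138 = 7246.38 K → 7250 K.

7250 K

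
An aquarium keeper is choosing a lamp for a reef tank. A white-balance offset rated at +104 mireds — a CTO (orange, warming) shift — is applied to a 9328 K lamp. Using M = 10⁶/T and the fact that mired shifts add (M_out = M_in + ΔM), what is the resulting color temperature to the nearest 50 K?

4750 K

M_in = 10⁶/9328 = 107.20 mireds.
M_out = 107.20 + (+104) = 211.20 mireds.
T_out = 10⁶/211.20 = 4734.8 K → 4750 K.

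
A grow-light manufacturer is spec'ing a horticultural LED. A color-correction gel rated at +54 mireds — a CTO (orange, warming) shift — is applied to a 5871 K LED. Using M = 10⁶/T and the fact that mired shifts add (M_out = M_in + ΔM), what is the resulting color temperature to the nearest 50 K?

M_in = 10⁶/5871 = 170.33 mireds.
M_out = 170.33 + (+54) = 224.33 mireds.
T_out = 10⁶/224.33 = 4457.7 K → 4450 K.

4450 K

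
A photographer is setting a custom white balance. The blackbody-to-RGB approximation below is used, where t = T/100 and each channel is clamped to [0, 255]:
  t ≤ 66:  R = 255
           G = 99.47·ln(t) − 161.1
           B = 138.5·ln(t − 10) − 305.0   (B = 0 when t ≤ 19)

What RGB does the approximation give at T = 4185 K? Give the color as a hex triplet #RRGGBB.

#FFD2AE

t = 4185/100 = 41.85; the t ≤ 66 branch applies.
R = 255 by definition for t ≤ 66.
G = 99.47·ln 41.85 − 161.1 = 99.47·3.7341 − 161.1 = 210.330.
B = 138.5·ln(41.85 − 10) − 305.0 = 138.5·ln 31.85 − 305.0 = 138.5·3.4610 − 305.0 = 174.354.
Rounded: (255, 210, 174).
In hex: #FFD2AE.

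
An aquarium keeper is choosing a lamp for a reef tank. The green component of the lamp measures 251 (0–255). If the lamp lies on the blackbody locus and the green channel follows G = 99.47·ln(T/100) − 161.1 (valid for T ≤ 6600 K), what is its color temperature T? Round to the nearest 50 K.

6300 K

ln t = (251 + 161.1) / 99.47 = 4.1430.
t = e^4.1430 = 62.989.
T = 100·t = 6299 K → 6300 K to the nearest 50 K.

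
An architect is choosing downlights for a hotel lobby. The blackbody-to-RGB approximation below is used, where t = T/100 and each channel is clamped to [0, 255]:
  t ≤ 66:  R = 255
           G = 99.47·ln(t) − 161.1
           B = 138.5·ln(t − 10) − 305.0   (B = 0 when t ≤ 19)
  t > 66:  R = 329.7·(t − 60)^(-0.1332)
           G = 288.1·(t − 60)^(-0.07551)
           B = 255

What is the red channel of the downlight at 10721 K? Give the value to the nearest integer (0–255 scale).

t = 10721/100 = 107.21; the t > 66 branch applies.
R = 329.7·(107.21 − 60)^(-0.1332) = 329.7·47.21^(-0.1332) = 329.7·0.59844 = 197.305.
Rounded: 197.

197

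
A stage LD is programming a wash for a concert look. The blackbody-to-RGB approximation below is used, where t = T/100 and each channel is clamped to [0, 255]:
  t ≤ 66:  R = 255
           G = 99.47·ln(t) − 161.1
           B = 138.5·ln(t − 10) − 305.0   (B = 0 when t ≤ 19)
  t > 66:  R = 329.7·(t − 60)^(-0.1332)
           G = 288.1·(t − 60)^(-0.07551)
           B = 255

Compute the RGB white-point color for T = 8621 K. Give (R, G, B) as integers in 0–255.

(213, 225, 255)

t = 8621/100 = 86.21; the t > 66 branch applies.
R = 329.7·(86.21 − 60)^(-0.1332) = 329.7·26.21^(-0.1332) = 329.7·0.64723 = 213.392.
G = 288.1·(86.21 − 60)^(-0.07551) = 288.1·26.21^(-0.07551) = 288.1·0.78143 = 225.131.
B = 255 by definition for t > 66.
Rounded: (213, 225, 255).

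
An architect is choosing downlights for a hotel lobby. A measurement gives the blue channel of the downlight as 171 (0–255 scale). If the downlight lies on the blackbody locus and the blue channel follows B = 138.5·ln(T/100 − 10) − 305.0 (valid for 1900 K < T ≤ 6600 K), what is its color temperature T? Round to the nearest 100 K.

ln(t − 10) = (171 + 305.0) / 138.5 = 3.4368.
t − 10 = e^3.4368 = 31.088, so t = 41.088.
T = 100·t = 4109 K → 4100 K to the nearest 100 K.

4100 K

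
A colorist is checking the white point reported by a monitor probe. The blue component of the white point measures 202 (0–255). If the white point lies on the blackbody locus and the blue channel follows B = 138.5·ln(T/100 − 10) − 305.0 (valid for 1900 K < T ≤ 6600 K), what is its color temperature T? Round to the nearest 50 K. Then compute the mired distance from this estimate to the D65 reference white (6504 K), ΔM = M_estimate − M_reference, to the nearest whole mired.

ln(t − 10) = (202 + 305.0) / 138.5 = 3.6606.
t − 10 = e^3.6606 = 38.887, so t = 48.887.
T = 100·t = 4889 K → 4900 K to the nearest 50 K.
M_estimate = 10⁶/4900 = 204.08; M_reference = 10⁶/6504 = 153.75.
ΔM = 204.08 − 153.75 = 50.33 → +50 mireds.

+50 mireds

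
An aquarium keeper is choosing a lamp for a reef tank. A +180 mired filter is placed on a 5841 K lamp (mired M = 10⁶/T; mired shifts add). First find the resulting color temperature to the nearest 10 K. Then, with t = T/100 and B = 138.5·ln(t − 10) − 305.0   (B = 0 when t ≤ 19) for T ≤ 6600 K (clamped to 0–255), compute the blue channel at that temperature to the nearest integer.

M_in = 10⁶/5841 = 171.20; M_out = 171.20 + (+180) = 351.20.
T_out = 10⁶/351.20 = 2847.4 K → 2850 K; t = 28.5.
B = 138.5·ln(28.5 − 10) − 305.0 = 138.5·ln 18.5 − 305.0 = 138.5·2.9178 − 305.0 = 99.111.
Rounded: 99.

99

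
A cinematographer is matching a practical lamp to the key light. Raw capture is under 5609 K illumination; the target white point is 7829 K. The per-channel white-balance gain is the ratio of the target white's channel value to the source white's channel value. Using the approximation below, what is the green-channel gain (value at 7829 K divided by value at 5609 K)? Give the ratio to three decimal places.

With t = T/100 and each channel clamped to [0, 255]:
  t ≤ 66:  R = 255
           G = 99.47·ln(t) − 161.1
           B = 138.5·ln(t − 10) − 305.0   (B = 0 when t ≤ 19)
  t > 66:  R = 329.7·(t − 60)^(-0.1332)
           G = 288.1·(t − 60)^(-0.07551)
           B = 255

At 5609 K (t = 56.09):
  G = 99.47·ln 56.09 − 161.1 = 99.47·4.0270 − 161.1 = 239.461.
At 7829 K (t = 78.29):
  G = 288.1·(78.29 − 60)^(-0.07551) = 288.1·18.29^(-0.07551) = 288.1·0.80295 = 231.331.
Gain = 231.331 / 239.461 = 0.9660 → 0.966.

0.966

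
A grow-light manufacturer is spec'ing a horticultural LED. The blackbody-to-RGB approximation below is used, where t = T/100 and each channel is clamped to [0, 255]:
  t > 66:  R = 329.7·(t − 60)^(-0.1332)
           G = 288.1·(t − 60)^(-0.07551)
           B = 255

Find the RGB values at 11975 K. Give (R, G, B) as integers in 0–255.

t = 11975/100 = 119.75; the t > 66 branch applies.
R = 329.7·(119.75 − 60)^(-0.1332) = 329.7·59.75^(-0.1332) = 329.7·0.57995 = 191.210.
G = 288.1·(119.75 − 60)^(-0.07551) = 288.1·59.75^(-0.07551) = 288.1·0.73429 = 211.549.
B = 255 by definition for t > 66.
Rounded: (191, 212, 255).

(191, 212, 255)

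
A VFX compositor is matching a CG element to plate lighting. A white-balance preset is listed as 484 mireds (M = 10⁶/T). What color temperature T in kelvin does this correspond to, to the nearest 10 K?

2070 K

T = 10⁶ / 484 = 2066.12 K → 2070 K.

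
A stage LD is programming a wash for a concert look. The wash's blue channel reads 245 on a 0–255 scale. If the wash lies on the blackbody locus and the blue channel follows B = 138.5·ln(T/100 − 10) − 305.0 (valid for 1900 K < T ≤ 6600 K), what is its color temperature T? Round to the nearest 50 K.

6300 K

ln(t − 10) = (245 + 305.0) / 138.5 = 3.9711.
t − 10 = e^3.9711 = 53.044, so t = 63.044.
T = 100·t = 6304 K → 6300 K to the nearest 50 K.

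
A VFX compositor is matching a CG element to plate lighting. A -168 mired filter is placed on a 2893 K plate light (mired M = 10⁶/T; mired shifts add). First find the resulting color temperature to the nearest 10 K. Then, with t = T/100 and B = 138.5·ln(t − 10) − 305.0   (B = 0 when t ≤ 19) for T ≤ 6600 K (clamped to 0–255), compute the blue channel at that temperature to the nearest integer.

226

M_in = 10⁶/2893 = 345.66; M_out = 345.66 + (-168) = 177.66.
T_out = 10⁶/177.66 = 5628.7 K → 5630 K; t = 56.3.
B = 138.5·ln(56.3 − 10) − 305.0 = 138.5·ln 46.3 − 305.0 = 138.5·3.8351 − 305.0 = 226.167.
Rounded: 226.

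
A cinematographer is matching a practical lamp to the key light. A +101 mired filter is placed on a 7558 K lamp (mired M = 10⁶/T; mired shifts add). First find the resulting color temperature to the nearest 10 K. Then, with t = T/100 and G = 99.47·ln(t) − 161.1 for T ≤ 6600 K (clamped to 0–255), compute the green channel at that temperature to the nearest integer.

213

M_in = 10⁶/7558 = 132.31; M_out = 132.31 + (+101) = 233.31.
T_out = 10⁶/233.31 = 4286.1 K → 4290 K; t = 42.9.
G = 99.47·ln 42.9 − 161.1 = 99.47·3.7589 − 161.1 = 212.795.
Rounded: 213.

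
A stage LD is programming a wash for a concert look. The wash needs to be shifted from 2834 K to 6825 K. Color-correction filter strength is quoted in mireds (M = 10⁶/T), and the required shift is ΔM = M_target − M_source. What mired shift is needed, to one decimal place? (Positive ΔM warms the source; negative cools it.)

M_source = 10⁶/2834 = 352.858; M_target = 10⁶/6825 = 146.520.
ΔM = 146.520 − 352.858 = -206.338 → -206.3 mireds, a cooling shift.

-206.3 mireds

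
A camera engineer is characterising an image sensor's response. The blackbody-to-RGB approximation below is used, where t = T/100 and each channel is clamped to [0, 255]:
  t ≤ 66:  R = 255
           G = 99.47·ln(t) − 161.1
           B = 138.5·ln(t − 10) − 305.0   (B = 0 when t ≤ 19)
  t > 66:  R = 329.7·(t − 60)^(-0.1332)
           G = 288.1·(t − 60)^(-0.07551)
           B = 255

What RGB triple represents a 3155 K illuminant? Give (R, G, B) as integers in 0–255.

(255, 182, 120)

t = 3155/100 = 31.55; the t ≤ 66 branch applies.
R = 255 by definition for t ≤ 66.
G = 99.47·ln 31.55 − 161.1 = 99.47·3.4516 − 161.1 = 182.228.
B = 138.5·ln(31.55 − 10) − 305.0 = 138.5·ln 21.55 − 305.0 = 138.5·3.0704 − 305.0 = 120.247.
Rounded: (255, 182, 120).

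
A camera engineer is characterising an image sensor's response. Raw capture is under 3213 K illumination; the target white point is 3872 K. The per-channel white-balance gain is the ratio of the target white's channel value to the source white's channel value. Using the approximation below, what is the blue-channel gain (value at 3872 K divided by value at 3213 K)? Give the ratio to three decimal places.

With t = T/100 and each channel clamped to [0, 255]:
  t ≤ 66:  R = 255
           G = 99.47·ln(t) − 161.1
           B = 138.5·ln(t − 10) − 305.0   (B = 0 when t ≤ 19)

1.291

At 3213 K (t = 32.13):
  B = 138.5·ln(32.13 − 10) − 305.0 = 138.5·ln 22.13 − 305.0 = 138.5·3.0969 − 305.0 = 123.925.
At 3872 K (t = 38.72):
  B = 138.5·ln(38.72 − 10) − 305.0 = 138.5·ln 28.72 − 305.0 = 138.5·3.3576 − 305.0 = 160.027.
Gain = 160.027 / 123.925 = 1.2913 → 1.291.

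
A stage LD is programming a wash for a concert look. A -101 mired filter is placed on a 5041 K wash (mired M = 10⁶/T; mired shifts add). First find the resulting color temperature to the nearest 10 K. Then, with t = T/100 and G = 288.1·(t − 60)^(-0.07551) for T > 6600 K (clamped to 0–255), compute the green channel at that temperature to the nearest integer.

M_in = 10⁶/5041 = 198.37; M_out = 198.37 + (-101) = 97.37.
T_out = 10⁶/97.37 = 10269.8 K → 10270 K; t = 102.7.
G = 288.1·(102.7 − 60)^(-0.07551) = 288.1·42.7^(-0.07551) = 288.1·0.75316 = 216.985.
Rounded: 217.

217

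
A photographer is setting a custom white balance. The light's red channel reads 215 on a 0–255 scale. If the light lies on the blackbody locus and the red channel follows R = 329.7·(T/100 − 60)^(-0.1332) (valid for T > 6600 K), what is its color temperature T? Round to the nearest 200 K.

(t − 60)^(-0.1332) = 215/329.7 = 0.65211.
t − 60 = 0.65211^(1/-0.1332) = 0.65211^(-7.508) = 24.774, so t = 84.774.
T = 100·t = 8477 K → 8400 K to the nearest 200 K.

8400 K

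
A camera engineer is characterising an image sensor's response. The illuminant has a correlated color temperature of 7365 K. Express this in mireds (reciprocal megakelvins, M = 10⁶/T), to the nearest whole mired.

136 mireds

M = 10⁶ / 7365 = 135.777 → 136 mireds.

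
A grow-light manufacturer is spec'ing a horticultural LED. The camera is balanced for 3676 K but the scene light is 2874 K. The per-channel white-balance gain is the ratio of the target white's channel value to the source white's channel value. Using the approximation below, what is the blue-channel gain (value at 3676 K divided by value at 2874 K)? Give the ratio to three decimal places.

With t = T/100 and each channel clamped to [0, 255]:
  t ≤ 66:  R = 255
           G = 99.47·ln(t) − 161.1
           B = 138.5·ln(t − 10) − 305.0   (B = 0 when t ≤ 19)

1.489

At 2874 K (t = 28.74):
  B = 138.5·ln(28.74 − 10) − 305.0 = 138.5·ln 18.74 − 305.0 = 138.5·2.9307 − 305.0 = 100.896.
At 3676 K (t = 36.76):
  B = 138.5·ln(36.76 − 10) − 305.0 = 138.5·ln 26.76 − 305.0 = 138.5·3.2869 − 305.0 = 150.237.
Gain = 150.237 / 100.896 = 1.4890 → 1.489.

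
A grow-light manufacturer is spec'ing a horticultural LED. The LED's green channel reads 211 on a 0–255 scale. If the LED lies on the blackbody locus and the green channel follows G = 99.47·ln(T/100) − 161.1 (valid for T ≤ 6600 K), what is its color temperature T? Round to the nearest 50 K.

ln t = (211 + 161.1) / 99.47 = 3.7408.
t = e^3.7408 = 42.133.
T = 100·t = 4213 K → 4200 K to the nearest 50 K.

4200 K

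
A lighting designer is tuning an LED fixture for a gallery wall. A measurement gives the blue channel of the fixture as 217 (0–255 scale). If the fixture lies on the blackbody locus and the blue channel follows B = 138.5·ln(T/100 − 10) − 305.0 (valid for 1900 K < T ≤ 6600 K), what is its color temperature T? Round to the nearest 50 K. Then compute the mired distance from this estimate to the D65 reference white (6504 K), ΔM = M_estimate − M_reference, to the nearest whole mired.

+33 mireds

ln(t − 10) = (217 + 305.0) / 138.5 = 3.7690.
t − 10 = e^3.7690 = 43.335, so t = 53.335.
T = 100·t = 5333 K → 5350 K to the nearest 50 K.
M_estimate = 10⁶/5350 = 186.92; M_reference = 10⁶/6504 = 153.75.
ΔM = 186.92 − 153.75 = 33.16 → +33 mireds.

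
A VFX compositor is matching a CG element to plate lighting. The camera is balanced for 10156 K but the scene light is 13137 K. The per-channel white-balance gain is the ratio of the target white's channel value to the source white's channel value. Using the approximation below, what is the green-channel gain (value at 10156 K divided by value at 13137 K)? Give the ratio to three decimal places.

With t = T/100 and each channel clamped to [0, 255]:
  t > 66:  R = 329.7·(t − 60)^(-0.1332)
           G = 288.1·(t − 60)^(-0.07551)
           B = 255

At 13137 K (t = 131.37):
  G = 288.1·(131.37 − 60)^(-0.07551) = 288.1·71.37^(-0.07551) = 288.1·0.72450 = 208.730.
At 10156 K (t = 101.56):
  G = 288.1·(101.56 − 60)^(-0.07551) = 288.1·41.56^(-0.07551) = 288.1·0.75470 = 217.429.
Gain = 217.429 / 208.730 = 1.0417 → 1.042.

1.042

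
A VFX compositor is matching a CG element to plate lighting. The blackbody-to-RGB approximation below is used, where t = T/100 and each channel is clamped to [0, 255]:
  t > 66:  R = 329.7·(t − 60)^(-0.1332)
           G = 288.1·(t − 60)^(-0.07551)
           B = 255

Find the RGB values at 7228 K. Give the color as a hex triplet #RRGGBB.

#ECEEFF

t = 7228/100 = 72.28; the t > 66 branch applies.
R = 329.7·(72.28 − 60)^(-0.1332) = 329.7·12.28^(-0.1332) = 329.7·0.71601 = 236.068.
G = 288.1·(72.28 − 60)^(-0.07551) = 288.1·12.28^(-0.07551) = 288.1·0.82747 = 238.395.
B = 255 by definition for t > 66.
Rounded: (236, 238, 255).
In hex: #ECEEFF.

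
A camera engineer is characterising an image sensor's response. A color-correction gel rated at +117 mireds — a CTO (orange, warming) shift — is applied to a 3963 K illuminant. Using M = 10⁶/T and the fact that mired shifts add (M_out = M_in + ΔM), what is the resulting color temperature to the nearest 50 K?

M_in = 10⁶/3963 = 252.33 mireds.
M_out = 252.33 + (+117) = 369.33 mireds.
T_out = 10⁶/369.33 = 2707.6 K → 2700 K.

2700 K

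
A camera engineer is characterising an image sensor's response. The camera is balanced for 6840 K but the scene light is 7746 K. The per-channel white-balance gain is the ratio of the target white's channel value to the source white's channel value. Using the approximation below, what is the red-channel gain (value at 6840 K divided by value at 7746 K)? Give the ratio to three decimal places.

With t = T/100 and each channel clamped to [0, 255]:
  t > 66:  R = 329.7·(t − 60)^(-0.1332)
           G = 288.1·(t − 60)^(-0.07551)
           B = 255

1.102

At 7746 K (t = 77.46):
  R = 329.7·(77.46 − 60)^(-0.1332) = 329.7·17.46^(-0.1332) = 329.7·0.68322 = 225.257.
At 6840 K (t = 68.4):
  R = 329.7·(68.4 − 60)^(-0.1332) = 329.7·8.4^(-0.1332) = 329.7·0.75316 = 248.316.
Gain = 248.316 / 225.257 = 1.1024 → 1.102.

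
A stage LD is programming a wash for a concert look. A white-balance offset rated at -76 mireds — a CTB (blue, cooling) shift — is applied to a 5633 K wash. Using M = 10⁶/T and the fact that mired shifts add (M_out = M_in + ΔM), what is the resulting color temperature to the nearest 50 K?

M_in = 10⁶/5633 = 177.53 mireds.
M_out = 177.53 + (-76) = 101.53 mireds.
T_out = 10⁶/101.53 = 9849.8 K → 9850 K.

9850 K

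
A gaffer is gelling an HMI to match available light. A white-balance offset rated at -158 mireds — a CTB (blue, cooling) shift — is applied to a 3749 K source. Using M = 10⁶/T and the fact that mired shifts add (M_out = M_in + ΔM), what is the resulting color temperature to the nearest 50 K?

9200 K

M_in = 10⁶/3749 = 266.74 mireds.
M_out = 266.74 + (-158) = 108.74 mireds.
T_out = 10⁶/108.74 = 9196.4 K → 9200 K.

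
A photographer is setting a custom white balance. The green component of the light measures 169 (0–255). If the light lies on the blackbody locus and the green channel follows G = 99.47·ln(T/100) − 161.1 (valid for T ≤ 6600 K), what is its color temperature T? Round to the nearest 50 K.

2750 K

ln t = (169 + 161.1) / 99.47 = 3.3186.
t = e^3.3186 = 27.621.
T = 100·t = 2762 K → 2750 K to the nearest 50 K.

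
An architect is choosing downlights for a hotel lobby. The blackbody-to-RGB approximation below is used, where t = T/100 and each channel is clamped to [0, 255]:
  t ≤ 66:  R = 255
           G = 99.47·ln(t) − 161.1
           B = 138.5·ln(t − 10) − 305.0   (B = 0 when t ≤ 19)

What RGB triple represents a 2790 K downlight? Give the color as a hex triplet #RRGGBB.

#FFAA5F

t = 2790/100 = 27.9; the t ≤ 66 branch applies.
R = 255 by definition for t ≤ 66.
G = 99.47·ln 27.9 − 161.1 = 99.47·3.3286 − 161.1 = 169.998.
B = 138.5·ln(27.9 − 10) − 305.0 = 138.5·ln 17.9 − 305.0 = 138.5·2.8848 − 305.0 = 94.545.
Rounded: (255, 170, 95).
In hex: #FFAA5F.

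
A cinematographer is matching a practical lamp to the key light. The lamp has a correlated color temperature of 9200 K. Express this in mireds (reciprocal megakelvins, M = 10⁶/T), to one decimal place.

108.7 mireds

M = 10⁶ / 9200 = 108.696 → 108.7 mireds.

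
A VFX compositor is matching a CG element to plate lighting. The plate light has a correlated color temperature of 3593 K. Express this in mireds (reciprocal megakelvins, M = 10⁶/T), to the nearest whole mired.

278 mireds

M = 10⁶ / 3593 = 278.319 → 278 mireds.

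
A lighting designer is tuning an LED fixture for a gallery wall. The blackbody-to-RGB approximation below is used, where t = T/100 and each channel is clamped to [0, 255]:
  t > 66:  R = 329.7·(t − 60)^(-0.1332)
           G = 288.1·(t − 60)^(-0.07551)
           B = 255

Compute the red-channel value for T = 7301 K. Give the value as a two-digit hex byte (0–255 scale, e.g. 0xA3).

0xEA

t = 7301/100 = 73.01; the t > 66 branch applies.
R = 329.7·(73.01 − 60)^(-0.1332) = 329.7·13.01^(-0.1332) = 329.7·0.71052 = 234.259.
Rounded: 234; in hex, 0xEA.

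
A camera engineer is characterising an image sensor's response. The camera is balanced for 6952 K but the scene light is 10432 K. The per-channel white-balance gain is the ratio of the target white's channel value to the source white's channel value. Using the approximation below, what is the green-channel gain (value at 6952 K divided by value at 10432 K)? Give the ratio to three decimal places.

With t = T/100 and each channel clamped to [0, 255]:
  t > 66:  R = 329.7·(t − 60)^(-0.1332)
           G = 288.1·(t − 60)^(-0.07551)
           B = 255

At 10432 K (t = 104.32):
  G = 288.1·(104.32 − 60)^(-0.07551) = 288.1·44.32^(-0.07551) = 288.1·0.75104 = 216.376.
At 6952 K (t = 69.52):
  G = 288.1·(69.52 − 60)^(-0.07551) = 288.1·9.52^(-0.07551) = 288.1·0.84354 = 243.022.
Gain = 243.022 / 216.376 = 1.1232 → 1.123.

1.123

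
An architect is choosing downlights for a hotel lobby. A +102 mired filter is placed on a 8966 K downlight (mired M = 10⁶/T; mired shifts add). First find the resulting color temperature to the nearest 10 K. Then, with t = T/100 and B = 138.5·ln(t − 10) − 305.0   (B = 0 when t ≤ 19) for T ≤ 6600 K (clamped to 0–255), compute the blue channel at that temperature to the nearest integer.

194

M_in = 10⁶/8966 = 111.53; M_out = 111.53 + (+102) = 213.53.
T_out = 10⁶/213.53 = 4683.1 K → 4680 K; t = 46.8.
B = 138.5·ln(46.8 − 10) − 305.0 = 138.5·ln 36.8 − 305.0 = 138.5·3.6055 − 305.0 = 194.361.
Rounded: 194.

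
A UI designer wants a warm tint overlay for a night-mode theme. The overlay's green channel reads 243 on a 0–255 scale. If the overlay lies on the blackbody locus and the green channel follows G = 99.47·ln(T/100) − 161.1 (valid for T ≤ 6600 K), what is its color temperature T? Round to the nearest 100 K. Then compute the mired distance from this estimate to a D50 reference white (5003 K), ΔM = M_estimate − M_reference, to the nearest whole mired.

ln t = (243 + 161.1) / 99.47 = 4.0625.
t = e^4.0625 = 58.121.
T = 100·t = 5812 K → 5800 K to the nearest 100 K.
M_estimate = 10⁶/5800 = 172.41; M_reference = 10⁶/5003 = 199.88.
ΔM = 172.41 − 199.88 = -27.47 → -27 mireds.

-27 mireds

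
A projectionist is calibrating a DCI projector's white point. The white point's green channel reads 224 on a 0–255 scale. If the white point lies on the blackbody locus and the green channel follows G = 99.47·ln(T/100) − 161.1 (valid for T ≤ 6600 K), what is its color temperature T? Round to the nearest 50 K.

ln t = (224 + 161.1) / 99.47 = 3.8715.
t = e^3.8715 = 48.015.
T = 100·t = 4802 K → 4800 K to the nearest 50 K.

4800 K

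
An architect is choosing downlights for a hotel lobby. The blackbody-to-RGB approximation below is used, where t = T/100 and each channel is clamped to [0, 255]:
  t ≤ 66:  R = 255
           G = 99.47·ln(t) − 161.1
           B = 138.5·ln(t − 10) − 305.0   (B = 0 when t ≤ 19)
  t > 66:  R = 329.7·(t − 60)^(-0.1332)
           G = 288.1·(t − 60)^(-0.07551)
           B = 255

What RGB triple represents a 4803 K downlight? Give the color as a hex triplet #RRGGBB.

#FFE0C7

t = 4803/100 = 48.03; the t ≤ 66 branch applies.
R = 255 by definition for t ≤ 66.
G = 99.47·ln 48.03 − 161.1 = 99.47·3.8718 − 161.1 = 224.031.
B = 138.5·ln(48.03 − 10) − 305.0 = 138.5·ln 38.03 − 305.0 = 138.5·3.6384 − 305.0 = 198.915.
Rounded: (255, 224, 199).
In hex: #FFE0C7.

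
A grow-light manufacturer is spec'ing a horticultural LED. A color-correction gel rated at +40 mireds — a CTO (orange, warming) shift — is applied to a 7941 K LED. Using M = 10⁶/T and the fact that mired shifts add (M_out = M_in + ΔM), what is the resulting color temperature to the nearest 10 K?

M_in = 10⁶/7941 = 125.93 mireds.
M_out = 125.93 + (+40) = 165.93 mireds.
T_out = 10⁶/165.93 = 6026.7 K → 6030 K.

6030 K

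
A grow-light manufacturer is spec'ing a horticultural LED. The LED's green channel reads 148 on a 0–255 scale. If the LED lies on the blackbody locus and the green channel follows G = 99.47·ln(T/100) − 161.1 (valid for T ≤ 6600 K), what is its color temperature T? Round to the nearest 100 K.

2200 K

ln t = (148 + 161.1) / 99.47 = 3.1075.
t = e^3.1075 = 22.364.
T = 100·t = 2236 K → 2200 K to the nearest 100 K.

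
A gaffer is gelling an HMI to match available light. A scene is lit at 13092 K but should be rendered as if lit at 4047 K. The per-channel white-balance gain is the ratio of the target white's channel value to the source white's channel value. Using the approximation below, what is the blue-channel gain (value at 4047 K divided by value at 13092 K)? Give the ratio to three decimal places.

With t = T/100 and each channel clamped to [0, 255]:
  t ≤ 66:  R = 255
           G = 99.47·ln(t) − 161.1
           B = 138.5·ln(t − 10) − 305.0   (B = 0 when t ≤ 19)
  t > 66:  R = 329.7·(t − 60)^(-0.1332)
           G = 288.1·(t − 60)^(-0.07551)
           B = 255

At 13092 K (t = 130.92):
  B = 255 by definition for t > 66.
At 4047 K (t = 40.47):
  B = 138.5·ln(40.47 − 10) − 305.0 = 138.5·ln 30.47 − 305.0 = 138.5·3.4167 − 305.0 = 168.219.
Gain = 168.219 / 255.000 = 0.6597 → 0.660.

0.660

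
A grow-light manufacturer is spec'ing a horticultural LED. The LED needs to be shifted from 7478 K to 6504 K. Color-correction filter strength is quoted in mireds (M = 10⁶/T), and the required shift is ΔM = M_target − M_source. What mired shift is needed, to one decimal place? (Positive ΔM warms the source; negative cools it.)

+20.0 mireds

M_source = 10⁶/7478 = 133.726; M_target = 10⁶/6504 = 153.752.
ΔM = 153.752 − 133.726 = 20.026 → +20.0 mireds, a warming shift.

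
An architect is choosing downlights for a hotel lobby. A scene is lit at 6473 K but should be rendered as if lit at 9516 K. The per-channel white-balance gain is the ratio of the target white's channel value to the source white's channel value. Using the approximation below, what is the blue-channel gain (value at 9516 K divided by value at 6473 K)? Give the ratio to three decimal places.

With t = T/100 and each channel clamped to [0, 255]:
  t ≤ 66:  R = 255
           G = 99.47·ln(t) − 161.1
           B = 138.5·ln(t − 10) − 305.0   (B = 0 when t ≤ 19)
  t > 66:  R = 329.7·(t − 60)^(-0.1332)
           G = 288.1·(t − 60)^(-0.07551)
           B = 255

1.023

At 6473 K (t = 64.73):
  B = 138.5·ln(64.73 − 10) − 305.0 = 138.5·ln 54.73 − 305.0 = 138.5·4.0024 − 305.0 = 249.334.
At 9516 K (t = 95.16):
  B = 255 by definition for t > 66.
Gain = 255.000 / 249.334 = 1.0227 → 1.023.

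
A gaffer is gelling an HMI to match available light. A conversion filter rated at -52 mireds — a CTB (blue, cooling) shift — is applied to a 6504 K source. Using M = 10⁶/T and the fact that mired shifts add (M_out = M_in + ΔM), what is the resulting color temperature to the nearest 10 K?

M_in = 10⁶/6504 = 153.75 mireds.
M_out = 153.75 + (-52) = 101.75 mireds.
T_out = 10⁶/101.75 = 9827.9 K → 9830 K.

9830 K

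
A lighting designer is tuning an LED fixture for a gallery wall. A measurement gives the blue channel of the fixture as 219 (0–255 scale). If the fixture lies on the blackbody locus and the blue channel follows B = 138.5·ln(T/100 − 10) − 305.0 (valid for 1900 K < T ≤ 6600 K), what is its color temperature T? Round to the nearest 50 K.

ln(t − 10) = (219 + 305.0) / 138.5 = 3.7834.
t − 10 = e^3.7834 = 43.965, so t = 53.965.
T = 100·t = 5396 K → 5400 K to the nearest 50 K.

5400 K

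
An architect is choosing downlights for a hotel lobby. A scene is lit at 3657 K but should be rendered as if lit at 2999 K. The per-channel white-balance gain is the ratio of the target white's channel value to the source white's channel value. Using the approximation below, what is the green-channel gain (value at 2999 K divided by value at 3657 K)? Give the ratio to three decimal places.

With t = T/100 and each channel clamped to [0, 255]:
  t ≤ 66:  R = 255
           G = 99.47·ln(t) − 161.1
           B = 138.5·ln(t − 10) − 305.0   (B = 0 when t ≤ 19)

At 3657 K (t = 36.57):
  G = 99.47·ln 36.57 − 161.1 = 99.47·3.5992 − 161.1 = 196.915.
At 2999 K (t = 29.99):
  G = 99.47·ln 29.99 − 161.1 = 99.47·3.4009 − 161.1 = 177.184.
Gain = 177.184 / 196.915 = 0.8998 → 0.900.

0.900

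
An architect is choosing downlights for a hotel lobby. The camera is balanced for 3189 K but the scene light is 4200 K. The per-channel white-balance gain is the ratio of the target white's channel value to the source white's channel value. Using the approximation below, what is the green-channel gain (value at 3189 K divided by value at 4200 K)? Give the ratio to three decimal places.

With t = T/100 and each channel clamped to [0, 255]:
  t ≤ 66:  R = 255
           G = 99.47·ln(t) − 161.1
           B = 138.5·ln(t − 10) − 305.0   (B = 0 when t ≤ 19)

At 4200 K (t = 42):
  G = 99.47·ln 42 − 161.1 = 99.47·3.7377 − 161.1 = 210.686.
At 3189 K (t = 31.89):
  G = 99.47·ln 31.89 − 161.1 = 99.47·3.4623 − 161.1 = 183.294.
Gain = 183.294 / 210.686 = 0.8700 → 0.870.

0.870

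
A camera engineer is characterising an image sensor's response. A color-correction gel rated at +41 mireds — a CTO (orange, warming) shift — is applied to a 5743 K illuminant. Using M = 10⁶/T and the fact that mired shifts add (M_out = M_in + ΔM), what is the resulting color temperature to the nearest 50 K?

4650 K

M_in = 10⁶/5743 = 174.13 mireds.
M_out = 174.13 + (+41) = 215.13 mireds.
T_out = 10⁶/215.13 = 4648.5 K → 4650 K.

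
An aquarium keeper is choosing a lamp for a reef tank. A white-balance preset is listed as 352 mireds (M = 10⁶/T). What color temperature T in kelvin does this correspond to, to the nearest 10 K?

T = 10⁶ / 352 = 2840.91 K → 2840 K.

2840 K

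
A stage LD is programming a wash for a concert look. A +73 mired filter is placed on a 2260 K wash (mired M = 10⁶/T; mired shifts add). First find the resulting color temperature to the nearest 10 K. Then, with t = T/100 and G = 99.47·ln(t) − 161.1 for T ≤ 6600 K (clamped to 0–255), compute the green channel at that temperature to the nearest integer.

134

M_in = 10⁶/2260 = 442.48; M_out = 442.48 + (+73) = 515.48.
T_out = 10⁶/515.48 = 1939.9 K → 1940 K; t = 19.4.
G = 99.47·ln 19.4 − 161.1 = 99.47·2.9653 − 161.1 = 133.856.
Rounded: 134.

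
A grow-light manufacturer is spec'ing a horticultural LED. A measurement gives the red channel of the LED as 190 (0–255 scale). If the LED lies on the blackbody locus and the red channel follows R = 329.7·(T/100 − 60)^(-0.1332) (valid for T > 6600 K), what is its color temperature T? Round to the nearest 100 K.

12300 K

(t − 60)^(-0.1332) = 190/329.7 = 0.57628.
t − 60 = 0.57628^(1/-0.1332) = 0.57628^(-7.508) = 62.667, so t = 122.667.
T = 100·t = 12267 K → 12300 K to the nearest 100 K.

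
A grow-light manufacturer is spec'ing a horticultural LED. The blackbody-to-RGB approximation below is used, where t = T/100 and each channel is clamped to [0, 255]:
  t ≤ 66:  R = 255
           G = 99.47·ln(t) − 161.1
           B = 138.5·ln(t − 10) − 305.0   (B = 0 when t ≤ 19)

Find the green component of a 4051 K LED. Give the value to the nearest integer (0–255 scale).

t = 4051/100 = 40.51; the t ≤ 66 branch applies.
G = 99.47·ln 40.51 − 161.1 = 99.47·3.7015 − 161.1 = 207.093.
Rounded: 207.

207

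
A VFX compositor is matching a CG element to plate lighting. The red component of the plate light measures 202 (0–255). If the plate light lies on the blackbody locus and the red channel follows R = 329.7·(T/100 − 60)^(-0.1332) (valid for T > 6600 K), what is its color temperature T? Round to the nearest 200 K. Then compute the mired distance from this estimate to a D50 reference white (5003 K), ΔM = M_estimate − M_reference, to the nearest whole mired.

(t − 60)^(-0.1332) = 202/329.7 = 0.61268.
t − 60 = 0.61268^(1/-0.1332) = 0.61268^(-7.508) = 39.569, so t = 99.569.
T = 100·t = 9957 K → 10000 K to the nearest 200 K.
M_estimate = 10⁶/10000 = 100.00; M_reference = 10⁶/5003 = 199.88.
ΔM = 100.00 − 199.88 = -99.88 → -100 mireds.

-100 mireds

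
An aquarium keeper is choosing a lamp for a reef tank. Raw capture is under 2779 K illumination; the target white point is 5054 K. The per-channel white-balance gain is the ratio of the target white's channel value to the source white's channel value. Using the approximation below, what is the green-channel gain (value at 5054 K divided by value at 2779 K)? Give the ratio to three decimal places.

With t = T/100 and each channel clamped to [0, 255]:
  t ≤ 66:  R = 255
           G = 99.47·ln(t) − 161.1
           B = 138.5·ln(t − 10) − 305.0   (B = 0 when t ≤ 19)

At 2779 K (t = 27.79):
  G = 99.47·ln 27.79 − 161.1 = 99.47·3.3247 − 161.1 = 169.606.
At 5054 K (t = 50.54):
  G = 99.47·ln 50.54 − 161.1 = 99.47·3.9228 − 161.1 = 229.097.
Gain = 229.097 / 169.606 = 1.3508 → 1.351.

1.351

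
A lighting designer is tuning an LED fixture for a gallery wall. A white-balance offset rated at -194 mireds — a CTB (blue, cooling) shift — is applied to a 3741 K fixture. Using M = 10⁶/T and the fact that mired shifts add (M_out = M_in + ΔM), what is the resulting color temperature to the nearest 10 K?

13640 K

M_in = 10⁶/3741 = 267.31 mireds.
M_out = 267.31 + (-194) = 73.31 mireds.
T_out = 10⁶/73.31 = 13641.0 K → 13640 K.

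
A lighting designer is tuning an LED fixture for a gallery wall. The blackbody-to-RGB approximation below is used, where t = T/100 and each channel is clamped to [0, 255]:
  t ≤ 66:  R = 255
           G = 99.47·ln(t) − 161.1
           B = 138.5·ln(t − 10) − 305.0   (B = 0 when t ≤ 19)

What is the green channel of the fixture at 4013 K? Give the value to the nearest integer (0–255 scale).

206

t = 4013/100 = 40.13; the t ≤ 66 branch applies.
G = 99.47·ln 40.13 − 161.1 = 99.47·3.6921 − 161.1 = 206.156.
Rounded: 206.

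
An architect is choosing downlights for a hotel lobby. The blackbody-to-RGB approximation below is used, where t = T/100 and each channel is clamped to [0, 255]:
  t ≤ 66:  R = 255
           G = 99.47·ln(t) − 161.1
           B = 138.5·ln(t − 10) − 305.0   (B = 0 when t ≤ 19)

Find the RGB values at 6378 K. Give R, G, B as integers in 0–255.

R=255, G=252, B=247

t = 6378/100 = 63.78; the t ≤ 66 branch applies.
R = 255 by definition for t ≤ 66.
G = 99.47·ln 63.78 − 161.1 = 99.47·4.1554 − 161.1 = 252.242.
B = 138.5·ln(63.78 − 10) − 305.0 = 138.5·ln 53.78 − 305.0 = 138.5·3.9849 − 305.0 = 246.909.
Rounded: (255, 252, 247).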